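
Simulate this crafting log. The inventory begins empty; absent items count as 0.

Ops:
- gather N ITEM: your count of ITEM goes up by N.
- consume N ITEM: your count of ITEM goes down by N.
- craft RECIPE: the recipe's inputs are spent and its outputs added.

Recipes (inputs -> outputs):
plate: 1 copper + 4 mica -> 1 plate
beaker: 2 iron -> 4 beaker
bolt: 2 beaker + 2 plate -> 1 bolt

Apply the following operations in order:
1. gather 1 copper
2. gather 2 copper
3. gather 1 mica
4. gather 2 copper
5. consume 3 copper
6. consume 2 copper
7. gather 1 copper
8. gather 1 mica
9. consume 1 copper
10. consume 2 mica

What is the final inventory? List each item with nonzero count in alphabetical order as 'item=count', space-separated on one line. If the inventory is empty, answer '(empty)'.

After 1 (gather 1 copper): copper=1
After 2 (gather 2 copper): copper=3
After 3 (gather 1 mica): copper=3 mica=1
After 4 (gather 2 copper): copper=5 mica=1
After 5 (consume 3 copper): copper=2 mica=1
After 6 (consume 2 copper): mica=1
After 7 (gather 1 copper): copper=1 mica=1
After 8 (gather 1 mica): copper=1 mica=2
After 9 (consume 1 copper): mica=2
After 10 (consume 2 mica): (empty)

Answer: (empty)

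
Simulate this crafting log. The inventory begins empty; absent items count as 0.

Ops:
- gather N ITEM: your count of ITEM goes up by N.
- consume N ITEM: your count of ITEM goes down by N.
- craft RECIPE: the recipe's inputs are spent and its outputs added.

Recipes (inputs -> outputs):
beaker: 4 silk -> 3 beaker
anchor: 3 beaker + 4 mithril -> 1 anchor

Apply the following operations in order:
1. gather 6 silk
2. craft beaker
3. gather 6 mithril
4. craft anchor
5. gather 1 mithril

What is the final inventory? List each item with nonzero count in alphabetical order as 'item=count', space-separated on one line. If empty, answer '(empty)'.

After 1 (gather 6 silk): silk=6
After 2 (craft beaker): beaker=3 silk=2
After 3 (gather 6 mithril): beaker=3 mithril=6 silk=2
After 4 (craft anchor): anchor=1 mithril=2 silk=2
After 5 (gather 1 mithril): anchor=1 mithril=3 silk=2

Answer: anchor=1 mithril=3 silk=2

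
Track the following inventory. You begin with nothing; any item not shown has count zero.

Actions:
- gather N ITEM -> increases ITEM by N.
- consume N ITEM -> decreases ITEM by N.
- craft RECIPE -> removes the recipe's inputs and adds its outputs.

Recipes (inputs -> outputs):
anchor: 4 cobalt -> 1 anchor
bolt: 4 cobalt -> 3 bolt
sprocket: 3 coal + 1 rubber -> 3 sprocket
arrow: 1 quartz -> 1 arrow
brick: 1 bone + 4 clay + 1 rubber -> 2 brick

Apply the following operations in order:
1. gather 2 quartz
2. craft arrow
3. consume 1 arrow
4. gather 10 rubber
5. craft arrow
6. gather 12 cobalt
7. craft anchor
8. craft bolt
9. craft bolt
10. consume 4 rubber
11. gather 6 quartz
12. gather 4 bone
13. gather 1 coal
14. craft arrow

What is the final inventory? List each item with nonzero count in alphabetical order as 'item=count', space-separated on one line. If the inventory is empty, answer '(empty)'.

After 1 (gather 2 quartz): quartz=2
After 2 (craft arrow): arrow=1 quartz=1
After 3 (consume 1 arrow): quartz=1
After 4 (gather 10 rubber): quartz=1 rubber=10
After 5 (craft arrow): arrow=1 rubber=10
After 6 (gather 12 cobalt): arrow=1 cobalt=12 rubber=10
After 7 (craft anchor): anchor=1 arrow=1 cobalt=8 rubber=10
After 8 (craft bolt): anchor=1 arrow=1 bolt=3 cobalt=4 rubber=10
After 9 (craft bolt): anchor=1 arrow=1 bolt=6 rubber=10
After 10 (consume 4 rubber): anchor=1 arrow=1 bolt=6 rubber=6
After 11 (gather 6 quartz): anchor=1 arrow=1 bolt=6 quartz=6 rubber=6
After 12 (gather 4 bone): anchor=1 arrow=1 bolt=6 bone=4 quartz=6 rubber=6
After 13 (gather 1 coal): anchor=1 arrow=1 bolt=6 bone=4 coal=1 quartz=6 rubber=6
After 14 (craft arrow): anchor=1 arrow=2 bolt=6 bone=4 coal=1 quartz=5 rubber=6

Answer: anchor=1 arrow=2 bolt=6 bone=4 coal=1 quartz=5 rubber=6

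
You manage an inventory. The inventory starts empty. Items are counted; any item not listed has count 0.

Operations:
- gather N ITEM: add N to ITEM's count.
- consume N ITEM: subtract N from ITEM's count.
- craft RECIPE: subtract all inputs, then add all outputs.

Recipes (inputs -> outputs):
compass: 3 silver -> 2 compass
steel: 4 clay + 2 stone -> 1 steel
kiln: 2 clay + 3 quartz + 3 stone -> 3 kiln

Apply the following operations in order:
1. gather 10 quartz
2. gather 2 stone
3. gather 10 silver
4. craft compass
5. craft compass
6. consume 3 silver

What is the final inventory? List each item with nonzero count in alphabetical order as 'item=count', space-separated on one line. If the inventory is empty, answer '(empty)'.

Answer: compass=4 quartz=10 silver=1 stone=2

Derivation:
After 1 (gather 10 quartz): quartz=10
After 2 (gather 2 stone): quartz=10 stone=2
After 3 (gather 10 silver): quartz=10 silver=10 stone=2
After 4 (craft compass): compass=2 quartz=10 silver=7 stone=2
After 5 (craft compass): compass=4 quartz=10 silver=4 stone=2
After 6 (consume 3 silver): compass=4 quartz=10 silver=1 stone=2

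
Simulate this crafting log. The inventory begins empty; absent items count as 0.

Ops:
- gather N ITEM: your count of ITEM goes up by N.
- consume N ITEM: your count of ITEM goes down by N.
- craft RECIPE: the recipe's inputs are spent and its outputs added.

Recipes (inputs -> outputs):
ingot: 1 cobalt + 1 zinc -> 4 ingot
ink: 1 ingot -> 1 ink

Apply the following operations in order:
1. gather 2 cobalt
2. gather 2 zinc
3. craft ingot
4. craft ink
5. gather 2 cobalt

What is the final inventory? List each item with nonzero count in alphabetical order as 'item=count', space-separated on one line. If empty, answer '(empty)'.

After 1 (gather 2 cobalt): cobalt=2
After 2 (gather 2 zinc): cobalt=2 zinc=2
After 3 (craft ingot): cobalt=1 ingot=4 zinc=1
After 4 (craft ink): cobalt=1 ingot=3 ink=1 zinc=1
After 5 (gather 2 cobalt): cobalt=3 ingot=3 ink=1 zinc=1

Answer: cobalt=3 ingot=3 ink=1 zinc=1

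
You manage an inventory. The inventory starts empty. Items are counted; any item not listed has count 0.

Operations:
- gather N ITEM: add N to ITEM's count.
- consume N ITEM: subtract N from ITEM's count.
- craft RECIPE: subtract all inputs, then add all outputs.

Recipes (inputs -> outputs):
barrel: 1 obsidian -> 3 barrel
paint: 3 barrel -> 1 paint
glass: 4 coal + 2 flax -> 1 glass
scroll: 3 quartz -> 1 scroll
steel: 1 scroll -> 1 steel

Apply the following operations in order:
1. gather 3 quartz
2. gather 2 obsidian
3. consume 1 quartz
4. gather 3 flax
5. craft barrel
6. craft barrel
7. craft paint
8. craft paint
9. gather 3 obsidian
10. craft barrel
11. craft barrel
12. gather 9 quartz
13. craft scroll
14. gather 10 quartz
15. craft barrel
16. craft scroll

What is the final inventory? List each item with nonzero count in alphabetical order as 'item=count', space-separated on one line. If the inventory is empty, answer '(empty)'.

After 1 (gather 3 quartz): quartz=3
After 2 (gather 2 obsidian): obsidian=2 quartz=3
After 3 (consume 1 quartz): obsidian=2 quartz=2
After 4 (gather 3 flax): flax=3 obsidian=2 quartz=2
After 5 (craft barrel): barrel=3 flax=3 obsidian=1 quartz=2
After 6 (craft barrel): barrel=6 flax=3 quartz=2
After 7 (craft paint): barrel=3 flax=3 paint=1 quartz=2
After 8 (craft paint): flax=3 paint=2 quartz=2
After 9 (gather 3 obsidian): flax=3 obsidian=3 paint=2 quartz=2
After 10 (craft barrel): barrel=3 flax=3 obsidian=2 paint=2 quartz=2
After 11 (craft barrel): barrel=6 flax=3 obsidian=1 paint=2 quartz=2
After 12 (gather 9 quartz): barrel=6 flax=3 obsidian=1 paint=2 quartz=11
After 13 (craft scroll): barrel=6 flax=3 obsidian=1 paint=2 quartz=8 scroll=1
After 14 (gather 10 quartz): barrel=6 flax=3 obsidian=1 paint=2 quartz=18 scroll=1
After 15 (craft barrel): barrel=9 flax=3 paint=2 quartz=18 scroll=1
After 16 (craft scroll): barrel=9 flax=3 paint=2 quartz=15 scroll=2

Answer: barrel=9 flax=3 paint=2 quartz=15 scroll=2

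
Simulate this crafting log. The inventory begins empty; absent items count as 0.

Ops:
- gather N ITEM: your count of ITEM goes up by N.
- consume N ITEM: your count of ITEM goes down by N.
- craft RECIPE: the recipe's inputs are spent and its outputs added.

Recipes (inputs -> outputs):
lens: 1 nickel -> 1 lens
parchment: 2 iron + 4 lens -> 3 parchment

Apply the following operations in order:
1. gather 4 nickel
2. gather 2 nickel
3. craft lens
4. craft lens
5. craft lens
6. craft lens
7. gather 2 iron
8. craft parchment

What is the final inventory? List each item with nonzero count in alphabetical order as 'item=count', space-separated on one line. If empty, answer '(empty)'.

Answer: nickel=2 parchment=3

Derivation:
After 1 (gather 4 nickel): nickel=4
After 2 (gather 2 nickel): nickel=6
After 3 (craft lens): lens=1 nickel=5
After 4 (craft lens): lens=2 nickel=4
After 5 (craft lens): lens=3 nickel=3
After 6 (craft lens): lens=4 nickel=2
After 7 (gather 2 iron): iron=2 lens=4 nickel=2
After 8 (craft parchment): nickel=2 parchment=3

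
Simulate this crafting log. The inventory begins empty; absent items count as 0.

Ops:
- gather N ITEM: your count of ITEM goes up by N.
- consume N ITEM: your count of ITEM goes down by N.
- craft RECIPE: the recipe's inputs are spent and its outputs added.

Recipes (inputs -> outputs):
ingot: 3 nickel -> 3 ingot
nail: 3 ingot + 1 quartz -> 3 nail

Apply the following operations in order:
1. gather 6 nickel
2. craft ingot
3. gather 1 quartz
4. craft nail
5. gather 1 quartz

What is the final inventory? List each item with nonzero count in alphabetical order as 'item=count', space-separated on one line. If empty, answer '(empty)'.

Answer: nail=3 nickel=3 quartz=1

Derivation:
After 1 (gather 6 nickel): nickel=6
After 2 (craft ingot): ingot=3 nickel=3
After 3 (gather 1 quartz): ingot=3 nickel=3 quartz=1
After 4 (craft nail): nail=3 nickel=3
After 5 (gather 1 quartz): nail=3 nickel=3 quartz=1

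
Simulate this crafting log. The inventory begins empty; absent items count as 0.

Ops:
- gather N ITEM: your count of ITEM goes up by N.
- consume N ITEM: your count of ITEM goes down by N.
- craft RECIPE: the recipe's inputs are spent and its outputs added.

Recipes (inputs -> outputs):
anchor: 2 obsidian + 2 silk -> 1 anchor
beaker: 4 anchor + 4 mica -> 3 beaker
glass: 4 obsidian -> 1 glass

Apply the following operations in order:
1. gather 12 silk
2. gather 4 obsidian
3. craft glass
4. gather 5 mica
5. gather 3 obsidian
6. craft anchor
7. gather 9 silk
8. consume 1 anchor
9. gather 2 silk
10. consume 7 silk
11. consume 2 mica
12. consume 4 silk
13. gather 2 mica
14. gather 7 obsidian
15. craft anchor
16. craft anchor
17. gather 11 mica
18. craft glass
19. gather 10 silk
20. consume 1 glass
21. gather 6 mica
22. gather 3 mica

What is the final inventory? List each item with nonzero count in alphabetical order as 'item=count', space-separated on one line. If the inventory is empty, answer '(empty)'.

After 1 (gather 12 silk): silk=12
After 2 (gather 4 obsidian): obsidian=4 silk=12
After 3 (craft glass): glass=1 silk=12
After 4 (gather 5 mica): glass=1 mica=5 silk=12
After 5 (gather 3 obsidian): glass=1 mica=5 obsidian=3 silk=12
After 6 (craft anchor): anchor=1 glass=1 mica=5 obsidian=1 silk=10
After 7 (gather 9 silk): anchor=1 glass=1 mica=5 obsidian=1 silk=19
After 8 (consume 1 anchor): glass=1 mica=5 obsidian=1 silk=19
After 9 (gather 2 silk): glass=1 mica=5 obsidian=1 silk=21
After 10 (consume 7 silk): glass=1 mica=5 obsidian=1 silk=14
After 11 (consume 2 mica): glass=1 mica=3 obsidian=1 silk=14
After 12 (consume 4 silk): glass=1 mica=3 obsidian=1 silk=10
After 13 (gather 2 mica): glass=1 mica=5 obsidian=1 silk=10
After 14 (gather 7 obsidian): glass=1 mica=5 obsidian=8 silk=10
After 15 (craft anchor): anchor=1 glass=1 mica=5 obsidian=6 silk=8
After 16 (craft anchor): anchor=2 glass=1 mica=5 obsidian=4 silk=6
After 17 (gather 11 mica): anchor=2 glass=1 mica=16 obsidian=4 silk=6
After 18 (craft glass): anchor=2 glass=2 mica=16 silk=6
After 19 (gather 10 silk): anchor=2 glass=2 mica=16 silk=16
After 20 (consume 1 glass): anchor=2 glass=1 mica=16 silk=16
After 21 (gather 6 mica): anchor=2 glass=1 mica=22 silk=16
After 22 (gather 3 mica): anchor=2 glass=1 mica=25 silk=16

Answer: anchor=2 glass=1 mica=25 silk=16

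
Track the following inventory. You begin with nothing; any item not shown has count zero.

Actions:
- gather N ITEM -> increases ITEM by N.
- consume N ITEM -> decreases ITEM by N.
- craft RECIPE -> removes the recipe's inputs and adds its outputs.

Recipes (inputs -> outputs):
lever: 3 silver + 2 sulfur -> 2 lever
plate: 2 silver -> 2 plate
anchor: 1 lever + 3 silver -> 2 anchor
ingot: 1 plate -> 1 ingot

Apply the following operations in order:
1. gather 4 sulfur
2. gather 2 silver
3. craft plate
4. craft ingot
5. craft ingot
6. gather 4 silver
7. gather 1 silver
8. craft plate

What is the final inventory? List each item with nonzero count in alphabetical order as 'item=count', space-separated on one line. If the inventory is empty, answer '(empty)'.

Answer: ingot=2 plate=2 silver=3 sulfur=4

Derivation:
After 1 (gather 4 sulfur): sulfur=4
After 2 (gather 2 silver): silver=2 sulfur=4
After 3 (craft plate): plate=2 sulfur=4
After 4 (craft ingot): ingot=1 plate=1 sulfur=4
After 5 (craft ingot): ingot=2 sulfur=4
After 6 (gather 4 silver): ingot=2 silver=4 sulfur=4
After 7 (gather 1 silver): ingot=2 silver=5 sulfur=4
After 8 (craft plate): ingot=2 plate=2 silver=3 sulfur=4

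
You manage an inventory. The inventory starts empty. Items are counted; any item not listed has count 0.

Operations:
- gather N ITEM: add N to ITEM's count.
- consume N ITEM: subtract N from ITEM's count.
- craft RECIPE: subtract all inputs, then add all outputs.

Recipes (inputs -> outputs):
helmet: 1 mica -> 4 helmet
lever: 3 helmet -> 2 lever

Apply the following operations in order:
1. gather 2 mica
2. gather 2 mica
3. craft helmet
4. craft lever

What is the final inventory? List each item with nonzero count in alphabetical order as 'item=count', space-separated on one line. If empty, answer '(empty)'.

Answer: helmet=1 lever=2 mica=3

Derivation:
After 1 (gather 2 mica): mica=2
After 2 (gather 2 mica): mica=4
After 3 (craft helmet): helmet=4 mica=3
After 4 (craft lever): helmet=1 lever=2 mica=3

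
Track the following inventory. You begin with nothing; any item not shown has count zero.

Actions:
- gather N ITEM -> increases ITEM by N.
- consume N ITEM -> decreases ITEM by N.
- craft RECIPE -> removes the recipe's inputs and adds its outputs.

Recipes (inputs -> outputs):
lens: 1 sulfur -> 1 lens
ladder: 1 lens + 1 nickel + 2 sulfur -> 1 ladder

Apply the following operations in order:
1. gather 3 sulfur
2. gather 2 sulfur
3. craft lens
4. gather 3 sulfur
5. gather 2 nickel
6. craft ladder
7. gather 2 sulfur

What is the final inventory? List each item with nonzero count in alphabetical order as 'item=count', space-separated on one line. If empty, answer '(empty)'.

Answer: ladder=1 nickel=1 sulfur=7

Derivation:
After 1 (gather 3 sulfur): sulfur=3
After 2 (gather 2 sulfur): sulfur=5
After 3 (craft lens): lens=1 sulfur=4
After 4 (gather 3 sulfur): lens=1 sulfur=7
After 5 (gather 2 nickel): lens=1 nickel=2 sulfur=7
After 6 (craft ladder): ladder=1 nickel=1 sulfur=5
After 7 (gather 2 sulfur): ladder=1 nickel=1 sulfur=7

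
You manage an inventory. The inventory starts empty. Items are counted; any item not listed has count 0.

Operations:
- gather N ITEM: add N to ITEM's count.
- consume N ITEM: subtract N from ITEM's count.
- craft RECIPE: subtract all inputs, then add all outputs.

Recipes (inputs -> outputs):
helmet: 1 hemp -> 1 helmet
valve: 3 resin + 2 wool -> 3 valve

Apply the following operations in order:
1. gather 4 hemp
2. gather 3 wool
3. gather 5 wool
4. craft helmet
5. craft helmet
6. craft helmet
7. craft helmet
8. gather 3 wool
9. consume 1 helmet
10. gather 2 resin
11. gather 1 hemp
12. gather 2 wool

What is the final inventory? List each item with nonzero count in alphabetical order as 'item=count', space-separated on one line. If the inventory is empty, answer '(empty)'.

After 1 (gather 4 hemp): hemp=4
After 2 (gather 3 wool): hemp=4 wool=3
After 3 (gather 5 wool): hemp=4 wool=8
After 4 (craft helmet): helmet=1 hemp=3 wool=8
After 5 (craft helmet): helmet=2 hemp=2 wool=8
After 6 (craft helmet): helmet=3 hemp=1 wool=8
After 7 (craft helmet): helmet=4 wool=8
After 8 (gather 3 wool): helmet=4 wool=11
After 9 (consume 1 helmet): helmet=3 wool=11
After 10 (gather 2 resin): helmet=3 resin=2 wool=11
After 11 (gather 1 hemp): helmet=3 hemp=1 resin=2 wool=11
After 12 (gather 2 wool): helmet=3 hemp=1 resin=2 wool=13

Answer: helmet=3 hemp=1 resin=2 wool=13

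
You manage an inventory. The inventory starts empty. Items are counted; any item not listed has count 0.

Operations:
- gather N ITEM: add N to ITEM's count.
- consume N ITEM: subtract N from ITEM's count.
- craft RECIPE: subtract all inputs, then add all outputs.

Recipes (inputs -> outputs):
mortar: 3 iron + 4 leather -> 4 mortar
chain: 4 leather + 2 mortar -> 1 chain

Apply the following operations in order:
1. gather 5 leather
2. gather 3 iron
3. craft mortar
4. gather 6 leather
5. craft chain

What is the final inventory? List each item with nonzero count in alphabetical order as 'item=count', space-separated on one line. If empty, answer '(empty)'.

Answer: chain=1 leather=3 mortar=2

Derivation:
After 1 (gather 5 leather): leather=5
After 2 (gather 3 iron): iron=3 leather=5
After 3 (craft mortar): leather=1 mortar=4
After 4 (gather 6 leather): leather=7 mortar=4
After 5 (craft chain): chain=1 leather=3 mortar=2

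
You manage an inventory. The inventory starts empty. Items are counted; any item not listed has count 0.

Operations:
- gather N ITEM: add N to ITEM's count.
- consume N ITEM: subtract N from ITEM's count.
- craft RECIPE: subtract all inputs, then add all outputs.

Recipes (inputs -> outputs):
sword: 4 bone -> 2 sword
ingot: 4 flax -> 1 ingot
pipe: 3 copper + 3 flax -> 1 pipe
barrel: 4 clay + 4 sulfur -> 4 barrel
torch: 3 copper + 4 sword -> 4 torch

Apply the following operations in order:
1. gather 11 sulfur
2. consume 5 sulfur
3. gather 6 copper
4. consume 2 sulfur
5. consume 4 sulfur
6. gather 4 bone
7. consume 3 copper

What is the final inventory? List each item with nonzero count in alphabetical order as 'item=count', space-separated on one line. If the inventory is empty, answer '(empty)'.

Answer: bone=4 copper=3

Derivation:
After 1 (gather 11 sulfur): sulfur=11
After 2 (consume 5 sulfur): sulfur=6
After 3 (gather 6 copper): copper=6 sulfur=6
After 4 (consume 2 sulfur): copper=6 sulfur=4
After 5 (consume 4 sulfur): copper=6
After 6 (gather 4 bone): bone=4 copper=6
After 7 (consume 3 copper): bone=4 copper=3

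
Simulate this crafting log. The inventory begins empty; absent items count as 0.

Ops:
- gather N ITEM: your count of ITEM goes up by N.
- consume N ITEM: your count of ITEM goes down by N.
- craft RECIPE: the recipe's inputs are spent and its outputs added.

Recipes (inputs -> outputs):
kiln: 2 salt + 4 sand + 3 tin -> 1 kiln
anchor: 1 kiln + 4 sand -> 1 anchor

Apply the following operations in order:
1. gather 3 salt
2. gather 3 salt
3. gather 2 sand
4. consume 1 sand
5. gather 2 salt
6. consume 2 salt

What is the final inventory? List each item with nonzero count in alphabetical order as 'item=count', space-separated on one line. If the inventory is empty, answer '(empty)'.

After 1 (gather 3 salt): salt=3
After 2 (gather 3 salt): salt=6
After 3 (gather 2 sand): salt=6 sand=2
After 4 (consume 1 sand): salt=6 sand=1
After 5 (gather 2 salt): salt=8 sand=1
After 6 (consume 2 salt): salt=6 sand=1

Answer: salt=6 sand=1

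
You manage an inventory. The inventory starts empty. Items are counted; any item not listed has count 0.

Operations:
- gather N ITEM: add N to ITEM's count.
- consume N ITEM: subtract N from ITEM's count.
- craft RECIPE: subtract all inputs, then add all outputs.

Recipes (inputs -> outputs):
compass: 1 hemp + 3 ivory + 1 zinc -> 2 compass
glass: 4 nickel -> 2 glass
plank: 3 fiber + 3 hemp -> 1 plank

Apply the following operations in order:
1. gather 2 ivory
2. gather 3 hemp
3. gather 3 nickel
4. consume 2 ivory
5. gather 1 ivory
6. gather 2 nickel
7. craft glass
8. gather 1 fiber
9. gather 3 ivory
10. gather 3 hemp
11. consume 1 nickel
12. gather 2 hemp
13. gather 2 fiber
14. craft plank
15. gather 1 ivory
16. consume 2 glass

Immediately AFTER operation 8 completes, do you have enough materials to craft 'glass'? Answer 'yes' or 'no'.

After 1 (gather 2 ivory): ivory=2
After 2 (gather 3 hemp): hemp=3 ivory=2
After 3 (gather 3 nickel): hemp=3 ivory=2 nickel=3
After 4 (consume 2 ivory): hemp=3 nickel=3
After 5 (gather 1 ivory): hemp=3 ivory=1 nickel=3
After 6 (gather 2 nickel): hemp=3 ivory=1 nickel=5
After 7 (craft glass): glass=2 hemp=3 ivory=1 nickel=1
After 8 (gather 1 fiber): fiber=1 glass=2 hemp=3 ivory=1 nickel=1

Answer: no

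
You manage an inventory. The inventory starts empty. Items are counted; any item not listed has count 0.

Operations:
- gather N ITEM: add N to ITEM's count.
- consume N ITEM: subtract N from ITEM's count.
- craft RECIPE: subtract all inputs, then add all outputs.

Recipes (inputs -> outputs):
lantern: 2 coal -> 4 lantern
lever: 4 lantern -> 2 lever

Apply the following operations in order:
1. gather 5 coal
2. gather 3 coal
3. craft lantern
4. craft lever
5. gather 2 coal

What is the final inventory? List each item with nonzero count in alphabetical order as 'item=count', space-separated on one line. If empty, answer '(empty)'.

After 1 (gather 5 coal): coal=5
After 2 (gather 3 coal): coal=8
After 3 (craft lantern): coal=6 lantern=4
After 4 (craft lever): coal=6 lever=2
After 5 (gather 2 coal): coal=8 lever=2

Answer: coal=8 lever=2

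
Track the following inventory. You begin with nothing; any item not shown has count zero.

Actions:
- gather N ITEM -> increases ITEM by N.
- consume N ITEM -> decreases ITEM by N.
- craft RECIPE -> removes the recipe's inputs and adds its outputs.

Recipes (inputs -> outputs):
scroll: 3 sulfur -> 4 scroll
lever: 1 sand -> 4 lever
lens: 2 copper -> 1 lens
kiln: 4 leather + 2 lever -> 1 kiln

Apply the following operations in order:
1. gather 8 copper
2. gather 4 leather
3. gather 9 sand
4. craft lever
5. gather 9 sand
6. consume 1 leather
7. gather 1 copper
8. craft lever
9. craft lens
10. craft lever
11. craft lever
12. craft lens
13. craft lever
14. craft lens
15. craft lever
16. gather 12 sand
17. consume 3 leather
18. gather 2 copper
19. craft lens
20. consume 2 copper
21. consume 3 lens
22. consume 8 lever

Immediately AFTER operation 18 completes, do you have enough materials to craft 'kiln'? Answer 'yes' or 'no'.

After 1 (gather 8 copper): copper=8
After 2 (gather 4 leather): copper=8 leather=4
After 3 (gather 9 sand): copper=8 leather=4 sand=9
After 4 (craft lever): copper=8 leather=4 lever=4 sand=8
After 5 (gather 9 sand): copper=8 leather=4 lever=4 sand=17
After 6 (consume 1 leather): copper=8 leather=3 lever=4 sand=17
After 7 (gather 1 copper): copper=9 leather=3 lever=4 sand=17
After 8 (craft lever): copper=9 leather=3 lever=8 sand=16
After 9 (craft lens): copper=7 leather=3 lens=1 lever=8 sand=16
After 10 (craft lever): copper=7 leather=3 lens=1 lever=12 sand=15
After 11 (craft lever): copper=7 leather=3 lens=1 lever=16 sand=14
After 12 (craft lens): copper=5 leather=3 lens=2 lever=16 sand=14
After 13 (craft lever): copper=5 leather=3 lens=2 lever=20 sand=13
After 14 (craft lens): copper=3 leather=3 lens=3 lever=20 sand=13
After 15 (craft lever): copper=3 leather=3 lens=3 lever=24 sand=12
After 16 (gather 12 sand): copper=3 leather=3 lens=3 lever=24 sand=24
After 17 (consume 3 leather): copper=3 lens=3 lever=24 sand=24
After 18 (gather 2 copper): copper=5 lens=3 lever=24 sand=24

Answer: no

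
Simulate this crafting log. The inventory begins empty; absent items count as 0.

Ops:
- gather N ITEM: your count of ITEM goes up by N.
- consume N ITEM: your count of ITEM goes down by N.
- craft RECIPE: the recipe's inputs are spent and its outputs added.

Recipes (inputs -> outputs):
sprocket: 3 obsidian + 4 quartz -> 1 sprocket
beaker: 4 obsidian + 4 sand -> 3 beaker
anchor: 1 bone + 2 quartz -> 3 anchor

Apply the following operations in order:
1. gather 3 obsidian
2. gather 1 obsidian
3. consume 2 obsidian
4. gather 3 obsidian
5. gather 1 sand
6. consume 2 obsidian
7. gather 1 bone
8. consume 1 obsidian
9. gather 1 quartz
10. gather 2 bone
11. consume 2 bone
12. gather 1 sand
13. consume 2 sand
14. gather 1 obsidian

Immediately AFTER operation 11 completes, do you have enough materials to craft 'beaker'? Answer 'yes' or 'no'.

After 1 (gather 3 obsidian): obsidian=3
After 2 (gather 1 obsidian): obsidian=4
After 3 (consume 2 obsidian): obsidian=2
After 4 (gather 3 obsidian): obsidian=5
After 5 (gather 1 sand): obsidian=5 sand=1
After 6 (consume 2 obsidian): obsidian=3 sand=1
After 7 (gather 1 bone): bone=1 obsidian=3 sand=1
After 8 (consume 1 obsidian): bone=1 obsidian=2 sand=1
After 9 (gather 1 quartz): bone=1 obsidian=2 quartz=1 sand=1
After 10 (gather 2 bone): bone=3 obsidian=2 quartz=1 sand=1
After 11 (consume 2 bone): bone=1 obsidian=2 quartz=1 sand=1

Answer: no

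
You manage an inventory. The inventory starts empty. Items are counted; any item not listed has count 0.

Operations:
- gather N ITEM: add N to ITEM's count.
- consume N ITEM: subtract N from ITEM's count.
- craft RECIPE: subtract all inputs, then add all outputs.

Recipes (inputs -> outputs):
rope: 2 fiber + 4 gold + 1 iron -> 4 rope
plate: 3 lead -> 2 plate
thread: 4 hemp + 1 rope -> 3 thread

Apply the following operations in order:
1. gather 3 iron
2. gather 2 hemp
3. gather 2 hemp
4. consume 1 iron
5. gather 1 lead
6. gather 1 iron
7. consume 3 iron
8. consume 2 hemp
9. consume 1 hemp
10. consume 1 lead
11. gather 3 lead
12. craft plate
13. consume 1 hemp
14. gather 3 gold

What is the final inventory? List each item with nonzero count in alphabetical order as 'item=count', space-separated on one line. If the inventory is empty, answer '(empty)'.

After 1 (gather 3 iron): iron=3
After 2 (gather 2 hemp): hemp=2 iron=3
After 3 (gather 2 hemp): hemp=4 iron=3
After 4 (consume 1 iron): hemp=4 iron=2
After 5 (gather 1 lead): hemp=4 iron=2 lead=1
After 6 (gather 1 iron): hemp=4 iron=3 lead=1
After 7 (consume 3 iron): hemp=4 lead=1
After 8 (consume 2 hemp): hemp=2 lead=1
After 9 (consume 1 hemp): hemp=1 lead=1
After 10 (consume 1 lead): hemp=1
After 11 (gather 3 lead): hemp=1 lead=3
After 12 (craft plate): hemp=1 plate=2
After 13 (consume 1 hemp): plate=2
After 14 (gather 3 gold): gold=3 plate=2

Answer: gold=3 plate=2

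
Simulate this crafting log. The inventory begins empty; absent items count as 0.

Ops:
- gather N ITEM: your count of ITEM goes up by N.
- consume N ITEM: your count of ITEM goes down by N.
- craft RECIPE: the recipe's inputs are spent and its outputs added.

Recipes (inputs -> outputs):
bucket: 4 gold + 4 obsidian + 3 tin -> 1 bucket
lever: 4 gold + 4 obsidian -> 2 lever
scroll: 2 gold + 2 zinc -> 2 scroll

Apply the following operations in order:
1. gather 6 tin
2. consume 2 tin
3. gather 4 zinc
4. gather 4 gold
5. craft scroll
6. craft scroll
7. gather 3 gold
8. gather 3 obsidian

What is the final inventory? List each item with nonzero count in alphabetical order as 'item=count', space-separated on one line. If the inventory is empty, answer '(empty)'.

Answer: gold=3 obsidian=3 scroll=4 tin=4

Derivation:
After 1 (gather 6 tin): tin=6
After 2 (consume 2 tin): tin=4
After 3 (gather 4 zinc): tin=4 zinc=4
After 4 (gather 4 gold): gold=4 tin=4 zinc=4
After 5 (craft scroll): gold=2 scroll=2 tin=4 zinc=2
After 6 (craft scroll): scroll=4 tin=4
After 7 (gather 3 gold): gold=3 scroll=4 tin=4
After 8 (gather 3 obsidian): gold=3 obsidian=3 scroll=4 tin=4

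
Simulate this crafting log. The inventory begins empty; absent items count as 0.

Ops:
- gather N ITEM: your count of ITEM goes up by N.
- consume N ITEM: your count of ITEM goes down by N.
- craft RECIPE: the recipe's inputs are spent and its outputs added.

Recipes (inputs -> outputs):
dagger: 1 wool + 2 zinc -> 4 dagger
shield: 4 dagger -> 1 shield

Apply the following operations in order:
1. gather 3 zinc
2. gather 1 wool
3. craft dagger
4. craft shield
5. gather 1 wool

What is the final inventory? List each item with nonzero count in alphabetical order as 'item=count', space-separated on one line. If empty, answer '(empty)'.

After 1 (gather 3 zinc): zinc=3
After 2 (gather 1 wool): wool=1 zinc=3
After 3 (craft dagger): dagger=4 zinc=1
After 4 (craft shield): shield=1 zinc=1
After 5 (gather 1 wool): shield=1 wool=1 zinc=1

Answer: shield=1 wool=1 zinc=1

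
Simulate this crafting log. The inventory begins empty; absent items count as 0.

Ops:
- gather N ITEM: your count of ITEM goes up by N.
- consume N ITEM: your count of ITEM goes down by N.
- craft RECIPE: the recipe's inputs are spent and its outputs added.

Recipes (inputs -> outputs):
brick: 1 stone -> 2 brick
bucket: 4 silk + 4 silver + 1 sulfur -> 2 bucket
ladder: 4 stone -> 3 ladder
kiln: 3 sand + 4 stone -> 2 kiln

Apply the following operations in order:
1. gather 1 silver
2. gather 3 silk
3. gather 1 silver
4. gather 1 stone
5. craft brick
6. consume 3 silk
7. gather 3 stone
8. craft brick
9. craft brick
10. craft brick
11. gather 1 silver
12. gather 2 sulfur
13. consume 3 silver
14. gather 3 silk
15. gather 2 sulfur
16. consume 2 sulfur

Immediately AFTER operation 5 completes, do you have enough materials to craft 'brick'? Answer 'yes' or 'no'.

After 1 (gather 1 silver): silver=1
After 2 (gather 3 silk): silk=3 silver=1
After 3 (gather 1 silver): silk=3 silver=2
After 4 (gather 1 stone): silk=3 silver=2 stone=1
After 5 (craft brick): brick=2 silk=3 silver=2

Answer: no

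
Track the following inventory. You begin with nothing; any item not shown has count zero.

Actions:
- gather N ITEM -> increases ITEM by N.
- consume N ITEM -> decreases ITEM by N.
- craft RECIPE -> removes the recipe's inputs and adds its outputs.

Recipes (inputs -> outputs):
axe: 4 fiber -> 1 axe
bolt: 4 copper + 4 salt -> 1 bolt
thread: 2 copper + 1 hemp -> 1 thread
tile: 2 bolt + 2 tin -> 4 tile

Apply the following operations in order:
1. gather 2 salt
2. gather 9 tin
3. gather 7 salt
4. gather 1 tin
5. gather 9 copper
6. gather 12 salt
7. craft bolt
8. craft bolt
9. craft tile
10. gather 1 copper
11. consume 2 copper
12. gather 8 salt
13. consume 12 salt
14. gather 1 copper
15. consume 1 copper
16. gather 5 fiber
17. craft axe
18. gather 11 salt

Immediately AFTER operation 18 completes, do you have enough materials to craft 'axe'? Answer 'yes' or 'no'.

After 1 (gather 2 salt): salt=2
After 2 (gather 9 tin): salt=2 tin=9
After 3 (gather 7 salt): salt=9 tin=9
After 4 (gather 1 tin): salt=9 tin=10
After 5 (gather 9 copper): copper=9 salt=9 tin=10
After 6 (gather 12 salt): copper=9 salt=21 tin=10
After 7 (craft bolt): bolt=1 copper=5 salt=17 tin=10
After 8 (craft bolt): bolt=2 copper=1 salt=13 tin=10
After 9 (craft tile): copper=1 salt=13 tile=4 tin=8
After 10 (gather 1 copper): copper=2 salt=13 tile=4 tin=8
After 11 (consume 2 copper): salt=13 tile=4 tin=8
After 12 (gather 8 salt): salt=21 tile=4 tin=8
After 13 (consume 12 salt): salt=9 tile=4 tin=8
After 14 (gather 1 copper): copper=1 salt=9 tile=4 tin=8
After 15 (consume 1 copper): salt=9 tile=4 tin=8
After 16 (gather 5 fiber): fiber=5 salt=9 tile=4 tin=8
After 17 (craft axe): axe=1 fiber=1 salt=9 tile=4 tin=8
After 18 (gather 11 salt): axe=1 fiber=1 salt=20 tile=4 tin=8

Answer: no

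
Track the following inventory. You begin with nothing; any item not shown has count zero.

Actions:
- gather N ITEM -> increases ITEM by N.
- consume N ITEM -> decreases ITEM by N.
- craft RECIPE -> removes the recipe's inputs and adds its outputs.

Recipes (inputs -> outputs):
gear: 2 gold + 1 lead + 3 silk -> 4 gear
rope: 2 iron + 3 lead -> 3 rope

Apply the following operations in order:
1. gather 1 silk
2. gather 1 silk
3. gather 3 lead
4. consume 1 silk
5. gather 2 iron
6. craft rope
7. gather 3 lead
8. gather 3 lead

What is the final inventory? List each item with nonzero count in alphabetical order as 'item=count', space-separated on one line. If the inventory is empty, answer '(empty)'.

Answer: lead=6 rope=3 silk=1

Derivation:
After 1 (gather 1 silk): silk=1
After 2 (gather 1 silk): silk=2
After 3 (gather 3 lead): lead=3 silk=2
After 4 (consume 1 silk): lead=3 silk=1
After 5 (gather 2 iron): iron=2 lead=3 silk=1
After 6 (craft rope): rope=3 silk=1
After 7 (gather 3 lead): lead=3 rope=3 silk=1
After 8 (gather 3 lead): lead=6 rope=3 silk=1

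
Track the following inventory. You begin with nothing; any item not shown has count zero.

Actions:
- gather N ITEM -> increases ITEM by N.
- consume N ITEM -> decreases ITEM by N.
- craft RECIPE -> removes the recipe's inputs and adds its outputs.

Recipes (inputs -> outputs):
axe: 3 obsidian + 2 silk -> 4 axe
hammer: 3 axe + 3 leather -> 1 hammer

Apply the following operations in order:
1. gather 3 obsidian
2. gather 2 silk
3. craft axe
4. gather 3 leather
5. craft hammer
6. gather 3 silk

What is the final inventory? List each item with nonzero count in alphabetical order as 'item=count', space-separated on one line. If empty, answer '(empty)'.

After 1 (gather 3 obsidian): obsidian=3
After 2 (gather 2 silk): obsidian=3 silk=2
After 3 (craft axe): axe=4
After 4 (gather 3 leather): axe=4 leather=3
After 5 (craft hammer): axe=1 hammer=1
After 6 (gather 3 silk): axe=1 hammer=1 silk=3

Answer: axe=1 hammer=1 silk=3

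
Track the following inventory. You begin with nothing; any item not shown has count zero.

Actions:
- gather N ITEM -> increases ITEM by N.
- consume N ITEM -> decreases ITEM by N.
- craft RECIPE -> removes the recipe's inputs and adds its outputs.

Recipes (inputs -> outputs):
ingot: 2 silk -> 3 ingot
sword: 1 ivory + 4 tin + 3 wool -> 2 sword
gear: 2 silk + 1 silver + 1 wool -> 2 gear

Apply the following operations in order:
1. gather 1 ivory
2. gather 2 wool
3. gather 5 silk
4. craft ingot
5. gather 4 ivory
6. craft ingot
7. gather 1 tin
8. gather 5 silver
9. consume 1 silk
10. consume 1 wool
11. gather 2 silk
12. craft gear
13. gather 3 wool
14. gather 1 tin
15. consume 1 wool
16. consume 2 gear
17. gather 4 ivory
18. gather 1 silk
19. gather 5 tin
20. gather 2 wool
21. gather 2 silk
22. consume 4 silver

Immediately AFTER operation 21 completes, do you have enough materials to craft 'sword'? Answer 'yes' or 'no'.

Answer: yes

Derivation:
After 1 (gather 1 ivory): ivory=1
After 2 (gather 2 wool): ivory=1 wool=2
After 3 (gather 5 silk): ivory=1 silk=5 wool=2
After 4 (craft ingot): ingot=3 ivory=1 silk=3 wool=2
After 5 (gather 4 ivory): ingot=3 ivory=5 silk=3 wool=2
After 6 (craft ingot): ingot=6 ivory=5 silk=1 wool=2
After 7 (gather 1 tin): ingot=6 ivory=5 silk=1 tin=1 wool=2
After 8 (gather 5 silver): ingot=6 ivory=5 silk=1 silver=5 tin=1 wool=2
After 9 (consume 1 silk): ingot=6 ivory=5 silver=5 tin=1 wool=2
After 10 (consume 1 wool): ingot=6 ivory=5 silver=5 tin=1 wool=1
After 11 (gather 2 silk): ingot=6 ivory=5 silk=2 silver=5 tin=1 wool=1
After 12 (craft gear): gear=2 ingot=6 ivory=5 silver=4 tin=1
After 13 (gather 3 wool): gear=2 ingot=6 ivory=5 silver=4 tin=1 wool=3
After 14 (gather 1 tin): gear=2 ingot=6 ivory=5 silver=4 tin=2 wool=3
After 15 (consume 1 wool): gear=2 ingot=6 ivory=5 silver=4 tin=2 wool=2
After 16 (consume 2 gear): ingot=6 ivory=5 silver=4 tin=2 wool=2
After 17 (gather 4 ivory): ingot=6 ivory=9 silver=4 tin=2 wool=2
After 18 (gather 1 silk): ingot=6 ivory=9 silk=1 silver=4 tin=2 wool=2
After 19 (gather 5 tin): ingot=6 ivory=9 silk=1 silver=4 tin=7 wool=2
After 20 (gather 2 wool): ingot=6 ivory=9 silk=1 silver=4 tin=7 wool=4
After 21 (gather 2 silk): ingot=6 ivory=9 silk=3 silver=4 tin=7 wool=4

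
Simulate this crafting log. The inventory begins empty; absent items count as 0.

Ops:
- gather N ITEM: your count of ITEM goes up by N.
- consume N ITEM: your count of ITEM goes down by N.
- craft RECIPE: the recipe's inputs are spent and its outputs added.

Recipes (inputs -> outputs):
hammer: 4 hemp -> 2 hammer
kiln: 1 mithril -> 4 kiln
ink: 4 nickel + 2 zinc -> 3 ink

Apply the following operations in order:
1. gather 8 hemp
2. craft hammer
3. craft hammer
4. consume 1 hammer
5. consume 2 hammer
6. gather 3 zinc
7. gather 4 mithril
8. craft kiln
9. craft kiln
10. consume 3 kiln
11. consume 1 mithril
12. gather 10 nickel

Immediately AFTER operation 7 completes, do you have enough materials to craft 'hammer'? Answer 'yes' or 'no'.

After 1 (gather 8 hemp): hemp=8
After 2 (craft hammer): hammer=2 hemp=4
After 3 (craft hammer): hammer=4
After 4 (consume 1 hammer): hammer=3
After 5 (consume 2 hammer): hammer=1
After 6 (gather 3 zinc): hammer=1 zinc=3
After 7 (gather 4 mithril): hammer=1 mithril=4 zinc=3

Answer: no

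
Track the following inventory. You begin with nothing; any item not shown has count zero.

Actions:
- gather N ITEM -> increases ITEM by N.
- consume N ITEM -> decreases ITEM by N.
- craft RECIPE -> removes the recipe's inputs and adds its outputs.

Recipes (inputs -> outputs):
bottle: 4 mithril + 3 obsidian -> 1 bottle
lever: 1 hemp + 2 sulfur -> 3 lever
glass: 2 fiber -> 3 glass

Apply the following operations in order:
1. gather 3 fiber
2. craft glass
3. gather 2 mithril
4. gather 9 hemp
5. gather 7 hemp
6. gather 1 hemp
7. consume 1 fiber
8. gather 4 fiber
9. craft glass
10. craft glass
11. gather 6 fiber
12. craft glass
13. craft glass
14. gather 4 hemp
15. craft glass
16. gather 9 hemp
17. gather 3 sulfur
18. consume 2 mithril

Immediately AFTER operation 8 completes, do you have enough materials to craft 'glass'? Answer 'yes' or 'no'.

After 1 (gather 3 fiber): fiber=3
After 2 (craft glass): fiber=1 glass=3
After 3 (gather 2 mithril): fiber=1 glass=3 mithril=2
After 4 (gather 9 hemp): fiber=1 glass=3 hemp=9 mithril=2
After 5 (gather 7 hemp): fiber=1 glass=3 hemp=16 mithril=2
After 6 (gather 1 hemp): fiber=1 glass=3 hemp=17 mithril=2
After 7 (consume 1 fiber): glass=3 hemp=17 mithril=2
After 8 (gather 4 fiber): fiber=4 glass=3 hemp=17 mithril=2

Answer: yes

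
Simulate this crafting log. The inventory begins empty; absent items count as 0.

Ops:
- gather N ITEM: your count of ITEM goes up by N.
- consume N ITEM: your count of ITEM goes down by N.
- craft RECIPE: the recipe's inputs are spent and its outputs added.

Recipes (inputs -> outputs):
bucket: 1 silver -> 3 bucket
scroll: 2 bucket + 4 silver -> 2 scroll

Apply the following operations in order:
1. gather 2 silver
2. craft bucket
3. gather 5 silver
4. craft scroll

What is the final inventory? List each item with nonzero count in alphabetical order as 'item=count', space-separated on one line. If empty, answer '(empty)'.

After 1 (gather 2 silver): silver=2
After 2 (craft bucket): bucket=3 silver=1
After 3 (gather 5 silver): bucket=3 silver=6
After 4 (craft scroll): bucket=1 scroll=2 silver=2

Answer: bucket=1 scroll=2 silver=2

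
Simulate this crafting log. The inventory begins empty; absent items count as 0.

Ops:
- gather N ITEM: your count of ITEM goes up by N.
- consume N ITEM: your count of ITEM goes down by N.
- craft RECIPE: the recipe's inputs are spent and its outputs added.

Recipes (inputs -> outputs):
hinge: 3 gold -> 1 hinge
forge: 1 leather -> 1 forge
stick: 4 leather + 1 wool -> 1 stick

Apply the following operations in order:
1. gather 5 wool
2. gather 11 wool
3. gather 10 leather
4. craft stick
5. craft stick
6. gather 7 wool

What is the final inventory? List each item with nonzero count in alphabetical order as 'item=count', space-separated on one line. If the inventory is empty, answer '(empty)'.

After 1 (gather 5 wool): wool=5
After 2 (gather 11 wool): wool=16
After 3 (gather 10 leather): leather=10 wool=16
After 4 (craft stick): leather=6 stick=1 wool=15
After 5 (craft stick): leather=2 stick=2 wool=14
After 6 (gather 7 wool): leather=2 stick=2 wool=21

Answer: leather=2 stick=2 wool=21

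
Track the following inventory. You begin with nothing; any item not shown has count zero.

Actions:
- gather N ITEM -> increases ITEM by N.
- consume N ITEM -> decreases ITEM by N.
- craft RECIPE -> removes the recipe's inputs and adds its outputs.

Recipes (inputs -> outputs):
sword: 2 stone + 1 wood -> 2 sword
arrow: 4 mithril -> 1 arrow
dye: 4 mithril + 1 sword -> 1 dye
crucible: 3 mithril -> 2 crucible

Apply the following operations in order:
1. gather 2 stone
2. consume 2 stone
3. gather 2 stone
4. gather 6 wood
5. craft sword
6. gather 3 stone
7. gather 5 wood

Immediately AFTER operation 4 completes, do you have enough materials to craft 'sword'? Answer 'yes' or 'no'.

After 1 (gather 2 stone): stone=2
After 2 (consume 2 stone): (empty)
After 3 (gather 2 stone): stone=2
After 4 (gather 6 wood): stone=2 wood=6

Answer: yes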